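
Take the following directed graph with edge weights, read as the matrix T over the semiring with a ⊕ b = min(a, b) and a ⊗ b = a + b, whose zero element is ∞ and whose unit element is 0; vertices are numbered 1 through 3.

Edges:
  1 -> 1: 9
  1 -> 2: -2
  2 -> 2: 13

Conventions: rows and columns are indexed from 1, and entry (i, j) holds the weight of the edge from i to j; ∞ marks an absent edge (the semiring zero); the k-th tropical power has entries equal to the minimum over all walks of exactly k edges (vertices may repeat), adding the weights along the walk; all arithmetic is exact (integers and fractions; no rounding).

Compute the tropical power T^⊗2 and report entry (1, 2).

T^⊗2:
  [18, 7, ∞]
  [∞, 26, ∞]
  [∞, ∞, ∞]
Key observation: the optimum is the walk 1->1->2, with weight 9 + (-2) = 7.
Optimal value attained by: walk 1->1->2.
Answer: (T^⊗2)[1][2] = 7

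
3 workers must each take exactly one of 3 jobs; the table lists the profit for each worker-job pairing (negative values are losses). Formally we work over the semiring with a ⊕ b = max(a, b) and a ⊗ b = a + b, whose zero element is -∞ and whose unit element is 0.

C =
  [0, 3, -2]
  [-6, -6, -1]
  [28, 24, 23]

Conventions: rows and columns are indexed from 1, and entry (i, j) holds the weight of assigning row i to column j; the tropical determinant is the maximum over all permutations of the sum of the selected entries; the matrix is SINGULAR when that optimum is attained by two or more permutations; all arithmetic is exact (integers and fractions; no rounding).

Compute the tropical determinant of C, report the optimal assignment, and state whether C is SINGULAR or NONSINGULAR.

σ = (1, 2, 3): 0 + (-6) + 23 = 17
σ = (1, 3, 2): 0 + (-1) + 24 = 23
σ = (2, 1, 3): 3 + (-6) + 23 = 20
σ = (2, 3, 1): 3 + (-1) + 28 = 30
σ = (3, 1, 2): (-2) + (-6) + 24 = 16
σ = (3, 2, 1): (-2) + (-6) + 28 = 20
Optimal value attained by: σ = (2, 3, 1).
Answer: det⊕(C) = 30; verdict: NONSINGULAR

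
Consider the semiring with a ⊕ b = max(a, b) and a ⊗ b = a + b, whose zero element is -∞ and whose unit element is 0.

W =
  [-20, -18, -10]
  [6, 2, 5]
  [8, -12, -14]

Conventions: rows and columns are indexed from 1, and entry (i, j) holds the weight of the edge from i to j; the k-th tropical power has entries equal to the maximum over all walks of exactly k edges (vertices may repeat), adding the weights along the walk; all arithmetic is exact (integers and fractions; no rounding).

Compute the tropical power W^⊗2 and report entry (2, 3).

W^⊗2:
  [-2, -16, -13]
  [13, 4, 7]
  [-6, -10, -2]
Key observation: the optimum is the walk 2->2->3, with weight 2 + 5 = 7.
Optimal value attained by: walk 2->2->3.
Answer: (W^⊗2)[2][3] = 7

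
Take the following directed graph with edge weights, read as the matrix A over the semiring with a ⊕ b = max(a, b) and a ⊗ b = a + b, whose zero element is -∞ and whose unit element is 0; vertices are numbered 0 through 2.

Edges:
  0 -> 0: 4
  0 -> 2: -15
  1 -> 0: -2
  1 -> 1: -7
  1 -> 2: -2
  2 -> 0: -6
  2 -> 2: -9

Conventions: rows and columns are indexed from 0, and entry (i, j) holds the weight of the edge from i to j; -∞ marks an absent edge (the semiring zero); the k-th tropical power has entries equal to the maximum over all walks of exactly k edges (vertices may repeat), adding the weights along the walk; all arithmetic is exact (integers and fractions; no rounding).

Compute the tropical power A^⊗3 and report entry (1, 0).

A^⊗2:
  [8, -∞, -11]
  [2, -14, -9]
  [-2, -∞, -18]
A^⊗3:
  [12, -∞, -7]
  [6, -21, -13]
  [2, -∞, -17]
Key observation: the optimum is the walk 1->0->0->0, with weight (-2) + 4 + 4 = 6.
Optimal value attained by: walk 1->0->0->0.
Answer: (A^⊗3)[1][0] = 6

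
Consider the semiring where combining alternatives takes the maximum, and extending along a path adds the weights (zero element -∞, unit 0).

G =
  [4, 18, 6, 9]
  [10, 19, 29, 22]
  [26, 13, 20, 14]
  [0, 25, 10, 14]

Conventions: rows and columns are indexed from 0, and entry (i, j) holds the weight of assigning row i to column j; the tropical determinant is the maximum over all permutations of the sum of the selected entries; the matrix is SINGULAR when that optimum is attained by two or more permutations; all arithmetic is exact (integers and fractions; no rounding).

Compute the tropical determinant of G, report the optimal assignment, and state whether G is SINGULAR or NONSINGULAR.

σ = (0, 1, 2, 3): 4 + 19 + 20 + 14 = 57
σ = (0, 1, 3, 2): 4 + 19 + 14 + 10 = 47
σ = (0, 2, 1, 3): 4 + 29 + 13 + 14 = 60
σ = (0, 2, 3, 1): 4 + 29 + 14 + 25 = 72
σ = (0, 3, 1, 2): 4 + 22 + 13 + 10 = 49
σ = (0, 3, 2, 1): 4 + 22 + 20 + 25 = 71
σ = (1, 0, 2, 3): 18 + 10 + 20 + 14 = 62
σ = (1, 0, 3, 2): 18 + 10 + 14 + 10 = 52
σ = (1, 2, 0, 3): 18 + 29 + 26 + 14 = 87
σ = (1, 2, 3, 0): 18 + 29 + 14 + 0 = 61
σ = (1, 3, 0, 2): 18 + 22 + 26 + 10 = 76
σ = (1, 3, 2, 0): 18 + 22 + 20 + 0 = 60
σ = (2, 0, 1, 3): 6 + 10 + 13 + 14 = 43
σ = (2, 0, 3, 1): 6 + 10 + 14 + 25 = 55
σ = (2, 1, 0, 3): 6 + 19 + 26 + 14 = 65
σ = (2, 1, 3, 0): 6 + 19 + 14 + 0 = 39
σ = (2, 3, 0, 1): 6 + 22 + 26 + 25 = 79
σ = (2, 3, 1, 0): 6 + 22 + 13 + 0 = 41
σ = (3, 0, 1, 2): 9 + 10 + 13 + 10 = 42
σ = (3, 0, 2, 1): 9 + 10 + 20 + 25 = 64
σ = (3, 1, 0, 2): 9 + 19 + 26 + 10 = 64
σ = (3, 1, 2, 0): 9 + 19 + 20 + 0 = 48
σ = (3, 2, 0, 1): 9 + 29 + 26 + 25 = 89
σ = (3, 2, 1, 0): 9 + 29 + 13 + 0 = 51
Optimal value attained by: σ = (3, 2, 0, 1).
Answer: det⊕(G) = 89; verdict: NONSINGULAR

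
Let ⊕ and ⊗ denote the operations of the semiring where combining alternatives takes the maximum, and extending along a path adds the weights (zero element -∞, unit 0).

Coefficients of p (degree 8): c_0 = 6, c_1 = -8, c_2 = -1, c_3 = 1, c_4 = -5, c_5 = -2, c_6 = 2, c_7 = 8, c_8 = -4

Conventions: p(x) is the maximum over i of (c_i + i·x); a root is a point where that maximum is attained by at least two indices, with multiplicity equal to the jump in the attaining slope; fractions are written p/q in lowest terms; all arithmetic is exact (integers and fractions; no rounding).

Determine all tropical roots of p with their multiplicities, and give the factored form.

hull edge (i=0, c=6) to (i=7, c=8): slope 2/7, span 7
hull edge (i=7, c=8) to (i=8, c=-4): slope -12, span 1
Factored form: p(x) = -4 ⊗ (x ⊕ (-2/7)) ⊗ (x ⊕ (-2/7)) ⊗ (x ⊕ (-2/7)) ⊗ (x ⊕ (-2/7)) ⊗ (x ⊕ (-2/7)) ⊗ (x ⊕ (-2/7)) ⊗ (x ⊕ (-2/7)) ⊗ (x ⊕ 12)
Answer: roots = -2/7 (mult 7), 12 (mult 1)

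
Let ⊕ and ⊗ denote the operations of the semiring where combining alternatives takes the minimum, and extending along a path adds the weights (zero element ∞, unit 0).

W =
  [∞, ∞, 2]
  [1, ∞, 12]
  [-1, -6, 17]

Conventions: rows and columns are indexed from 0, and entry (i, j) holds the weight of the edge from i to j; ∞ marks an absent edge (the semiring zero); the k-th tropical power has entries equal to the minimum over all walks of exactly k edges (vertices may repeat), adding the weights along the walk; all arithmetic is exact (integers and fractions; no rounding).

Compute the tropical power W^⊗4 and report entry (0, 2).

W^⊗2:
  [1, -4, 19]
  [11, 6, 3]
  [-5, 11, 1]
W^⊗3:
  [-3, 13, 3]
  [2, -3, 13]
  [0, -5, -3]
W^⊗4:
  [2, -3, -1]
  [-2, 7, 4]
  [-4, -9, 2]
Key observation: the optimum is the walk 0->2->1->0->2, with weight 2 + (-6) + 1 + 2 = -1.
Optimal value attained by: walk 0->2->1->0->2.
Answer: (W^⊗4)[0][2] = -1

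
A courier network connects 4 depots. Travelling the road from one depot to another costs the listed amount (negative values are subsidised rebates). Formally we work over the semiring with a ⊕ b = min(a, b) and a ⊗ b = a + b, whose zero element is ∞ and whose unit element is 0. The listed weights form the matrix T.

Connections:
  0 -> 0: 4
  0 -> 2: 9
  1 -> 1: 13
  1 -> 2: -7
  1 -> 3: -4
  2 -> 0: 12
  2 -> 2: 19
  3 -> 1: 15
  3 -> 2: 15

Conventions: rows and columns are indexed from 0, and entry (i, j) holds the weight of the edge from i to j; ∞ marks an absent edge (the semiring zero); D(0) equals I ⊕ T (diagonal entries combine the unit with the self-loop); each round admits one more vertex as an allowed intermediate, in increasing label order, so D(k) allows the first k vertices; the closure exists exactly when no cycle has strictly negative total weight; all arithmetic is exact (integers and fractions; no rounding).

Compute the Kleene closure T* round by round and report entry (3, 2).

D(0):
  [0, ∞, 9, ∞]
  [∞, 0, -7, -4]
  [12, ∞, 0, ∞]
  [∞, 15, 15, 0]
D(1):
  [0, ∞, 9, ∞]
  [∞, 0, -7, -4]
  [12, ∞, 0, ∞]
  [∞, 15, 15, 0]
D(2):
  [0, ∞, 9, ∞]
  [∞, 0, -7, -4]
  [12, ∞, 0, ∞]
  [∞, 15, 8, 0]
D(3):
  [0, ∞, 9, ∞]
  [5, 0, -7, -4]
  [12, ∞, 0, ∞]
  [20, 15, 8, 0]
D(4):
  [0, ∞, 9, ∞]
  [5, 0, -7, -4]
  [12, ∞, 0, ∞]
  [20, 15, 8, 0]
Answer: T*[3][2] = 8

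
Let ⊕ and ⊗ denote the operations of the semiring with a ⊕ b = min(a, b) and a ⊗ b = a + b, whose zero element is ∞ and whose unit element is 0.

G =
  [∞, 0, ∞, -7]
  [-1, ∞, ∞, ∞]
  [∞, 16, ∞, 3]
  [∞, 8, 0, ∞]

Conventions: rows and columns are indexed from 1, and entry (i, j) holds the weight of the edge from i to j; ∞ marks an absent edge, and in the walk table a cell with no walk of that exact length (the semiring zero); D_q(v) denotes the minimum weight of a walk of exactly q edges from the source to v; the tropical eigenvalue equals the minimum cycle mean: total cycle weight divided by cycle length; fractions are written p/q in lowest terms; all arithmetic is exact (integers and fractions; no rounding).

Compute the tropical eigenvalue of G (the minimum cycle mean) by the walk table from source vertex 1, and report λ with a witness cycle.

q=0: [0, ∞, ∞, ∞]
q=1: [∞, 0, ∞, -7]
q=2: [-1, 1, -7, ∞]
q=3: [0, -1, ∞, -8]
q=4: [-2, 0, -8, -7]
Optimal cycle mean attained by: cycle 1->2->1, total 0 + (-1), length 2.
Answer: λ = -1/2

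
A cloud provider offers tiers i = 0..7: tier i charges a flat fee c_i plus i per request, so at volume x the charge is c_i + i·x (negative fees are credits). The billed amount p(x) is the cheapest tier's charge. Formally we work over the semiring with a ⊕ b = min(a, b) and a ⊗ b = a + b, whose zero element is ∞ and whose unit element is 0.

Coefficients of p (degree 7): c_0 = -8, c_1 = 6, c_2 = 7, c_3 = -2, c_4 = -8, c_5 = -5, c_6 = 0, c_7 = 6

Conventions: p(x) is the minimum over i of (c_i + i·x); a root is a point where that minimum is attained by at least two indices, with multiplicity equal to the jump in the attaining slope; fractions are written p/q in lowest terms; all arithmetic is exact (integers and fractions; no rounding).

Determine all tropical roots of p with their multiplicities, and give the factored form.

hull edge (i=0, c=-8) to (i=4, c=-8): slope 0, span 4
hull edge (i=4, c=-8) to (i=5, c=-5): slope 3, span 1
hull edge (i=5, c=-5) to (i=6, c=0): slope 5, span 1
hull edge (i=6, c=0) to (i=7, c=6): slope 6, span 1
Factored form: p(x) = 6 ⊗ (x ⊕ (-6)) ⊗ (x ⊕ (-5)) ⊗ (x ⊕ (-3)) ⊗ (x ⊕ 0) ⊗ (x ⊕ 0) ⊗ (x ⊕ 0) ⊗ (x ⊕ 0)
Answer: roots = -6 (mult 1), -5 (mult 1), -3 (mult 1), 0 (mult 4)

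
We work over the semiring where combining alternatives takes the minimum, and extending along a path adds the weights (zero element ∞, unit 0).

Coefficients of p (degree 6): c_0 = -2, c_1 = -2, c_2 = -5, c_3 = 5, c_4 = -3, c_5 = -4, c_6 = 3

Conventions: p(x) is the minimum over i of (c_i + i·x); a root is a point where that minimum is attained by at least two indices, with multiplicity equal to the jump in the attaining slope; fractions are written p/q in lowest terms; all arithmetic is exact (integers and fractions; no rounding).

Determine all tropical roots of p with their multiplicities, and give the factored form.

hull edge (i=0, c=-2) to (i=2, c=-5): slope -3/2, span 2
hull edge (i=2, c=-5) to (i=5, c=-4): slope 1/3, span 3
hull edge (i=5, c=-4) to (i=6, c=3): slope 7, span 1
Factored form: p(x) = 3 ⊗ (x ⊕ (-7)) ⊗ (x ⊕ (-1/3)) ⊗ (x ⊕ (-1/3)) ⊗ (x ⊕ (-1/3)) ⊗ (x ⊕ 3/2) ⊗ (x ⊕ 3/2)
Answer: roots = -7 (mult 1), -1/3 (mult 3), 3/2 (mult 2)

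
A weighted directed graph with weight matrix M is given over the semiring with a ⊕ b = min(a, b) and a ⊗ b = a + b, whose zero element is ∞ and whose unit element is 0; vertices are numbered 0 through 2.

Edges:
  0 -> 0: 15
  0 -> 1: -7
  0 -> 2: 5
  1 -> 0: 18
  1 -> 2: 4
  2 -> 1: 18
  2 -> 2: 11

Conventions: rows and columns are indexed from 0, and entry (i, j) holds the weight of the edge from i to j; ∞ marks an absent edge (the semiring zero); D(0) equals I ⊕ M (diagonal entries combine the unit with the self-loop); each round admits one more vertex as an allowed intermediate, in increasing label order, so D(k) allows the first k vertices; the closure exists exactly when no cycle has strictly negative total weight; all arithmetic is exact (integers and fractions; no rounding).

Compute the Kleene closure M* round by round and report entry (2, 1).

D(0):
  [0, -7, 5]
  [18, 0, 4]
  [∞, 18, 0]
D(1):
  [0, -7, 5]
  [18, 0, 4]
  [∞, 18, 0]
D(2):
  [0, -7, -3]
  [18, 0, 4]
  [36, 18, 0]
D(3):
  [0, -7, -3]
  [18, 0, 4]
  [36, 18, 0]
Answer: M*[2][1] = 18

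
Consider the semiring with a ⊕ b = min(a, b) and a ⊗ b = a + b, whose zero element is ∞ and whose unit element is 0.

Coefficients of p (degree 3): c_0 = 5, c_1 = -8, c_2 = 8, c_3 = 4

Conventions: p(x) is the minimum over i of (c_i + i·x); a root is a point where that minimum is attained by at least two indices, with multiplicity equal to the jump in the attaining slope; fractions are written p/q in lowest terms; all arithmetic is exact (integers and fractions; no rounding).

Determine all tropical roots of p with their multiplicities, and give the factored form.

hull edge (i=0, c=5) to (i=1, c=-8): slope -13, span 1
hull edge (i=1, c=-8) to (i=3, c=4): slope 6, span 2
Factored form: p(x) = 4 ⊗ (x ⊕ (-6)) ⊗ (x ⊕ (-6)) ⊗ (x ⊕ 13)
Answer: roots = -6 (mult 2), 13 (mult 1)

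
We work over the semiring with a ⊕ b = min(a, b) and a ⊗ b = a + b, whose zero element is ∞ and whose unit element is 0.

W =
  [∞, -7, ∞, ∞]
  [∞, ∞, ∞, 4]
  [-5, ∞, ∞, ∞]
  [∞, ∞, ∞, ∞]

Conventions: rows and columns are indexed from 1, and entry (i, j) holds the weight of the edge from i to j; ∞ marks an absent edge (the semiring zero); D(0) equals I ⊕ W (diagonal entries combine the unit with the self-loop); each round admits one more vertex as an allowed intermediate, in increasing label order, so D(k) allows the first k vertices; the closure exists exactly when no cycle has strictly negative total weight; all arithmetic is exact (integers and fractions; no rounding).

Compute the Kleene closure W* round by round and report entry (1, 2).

D(0):
  [0, -7, ∞, ∞]
  [∞, 0, ∞, 4]
  [-5, ∞, 0, ∞]
  [∞, ∞, ∞, 0]
D(1):
  [0, -7, ∞, ∞]
  [∞, 0, ∞, 4]
  [-5, -12, 0, ∞]
  [∞, ∞, ∞, 0]
D(2):
  [0, -7, ∞, -3]
  [∞, 0, ∞, 4]
  [-5, -12, 0, -8]
  [∞, ∞, ∞, 0]
D(3):
  [0, -7, ∞, -3]
  [∞, 0, ∞, 4]
  [-5, -12, 0, -8]
  [∞, ∞, ∞, 0]
D(4):
  [0, -7, ∞, -3]
  [∞, 0, ∞, 4]
  [-5, -12, 0, -8]
  [∞, ∞, ∞, 0]
Answer: W*[1][2] = -7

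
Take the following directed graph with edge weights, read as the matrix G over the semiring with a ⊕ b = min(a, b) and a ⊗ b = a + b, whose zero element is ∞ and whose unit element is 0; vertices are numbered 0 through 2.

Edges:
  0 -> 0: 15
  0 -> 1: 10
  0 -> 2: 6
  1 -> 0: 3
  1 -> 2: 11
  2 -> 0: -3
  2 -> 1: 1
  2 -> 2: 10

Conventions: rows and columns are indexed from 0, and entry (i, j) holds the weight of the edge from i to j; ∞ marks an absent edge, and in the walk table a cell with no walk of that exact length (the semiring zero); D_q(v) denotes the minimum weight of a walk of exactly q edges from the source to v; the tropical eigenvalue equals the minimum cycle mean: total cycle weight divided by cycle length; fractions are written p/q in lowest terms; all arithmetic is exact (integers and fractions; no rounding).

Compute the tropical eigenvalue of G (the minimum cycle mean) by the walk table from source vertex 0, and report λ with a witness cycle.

q=0: [0, ∞, ∞]
q=1: [15, 10, 6]
q=2: [3, 7, 16]
q=3: [10, 13, 9]
Optimal cycle mean attained by: cycle 0->2->0, total 6 + (-3), length 2.
Answer: λ = 3/2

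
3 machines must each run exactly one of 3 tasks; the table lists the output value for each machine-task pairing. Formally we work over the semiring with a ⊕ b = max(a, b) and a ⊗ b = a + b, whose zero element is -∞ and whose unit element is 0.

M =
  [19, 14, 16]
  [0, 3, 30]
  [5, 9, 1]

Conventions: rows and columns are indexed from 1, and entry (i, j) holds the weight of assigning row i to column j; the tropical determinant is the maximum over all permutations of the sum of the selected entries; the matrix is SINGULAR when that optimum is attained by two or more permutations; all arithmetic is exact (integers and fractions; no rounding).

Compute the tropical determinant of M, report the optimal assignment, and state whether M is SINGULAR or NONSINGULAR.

σ = (1, 2, 3): 19 + 3 + 1 = 23
σ = (1, 3, 2): 19 + 30 + 9 = 58
σ = (2, 1, 3): 14 + 0 + 1 = 15
σ = (2, 3, 1): 14 + 30 + 5 = 49
σ = (3, 1, 2): 16 + 0 + 9 = 25
σ = (3, 2, 1): 16 + 3 + 5 = 24
Optimal value attained by: σ = (1, 3, 2).
Answer: det⊕(M) = 58; verdict: NONSINGULAR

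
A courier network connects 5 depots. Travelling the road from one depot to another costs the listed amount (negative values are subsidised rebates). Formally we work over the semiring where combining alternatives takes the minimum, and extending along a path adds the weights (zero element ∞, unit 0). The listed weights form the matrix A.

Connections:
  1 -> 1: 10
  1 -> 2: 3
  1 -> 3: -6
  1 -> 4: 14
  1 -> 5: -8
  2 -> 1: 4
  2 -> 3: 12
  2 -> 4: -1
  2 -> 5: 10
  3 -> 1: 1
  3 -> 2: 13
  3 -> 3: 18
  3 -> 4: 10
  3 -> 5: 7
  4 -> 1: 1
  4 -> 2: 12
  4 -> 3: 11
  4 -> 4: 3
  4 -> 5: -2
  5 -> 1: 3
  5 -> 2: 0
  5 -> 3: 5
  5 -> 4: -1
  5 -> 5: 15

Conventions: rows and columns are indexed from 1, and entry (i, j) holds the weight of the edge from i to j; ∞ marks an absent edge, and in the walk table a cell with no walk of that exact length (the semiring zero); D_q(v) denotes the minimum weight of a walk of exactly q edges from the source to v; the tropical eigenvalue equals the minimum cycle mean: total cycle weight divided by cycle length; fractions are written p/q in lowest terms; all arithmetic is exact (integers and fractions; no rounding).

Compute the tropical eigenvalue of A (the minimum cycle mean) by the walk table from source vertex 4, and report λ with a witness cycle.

q=0: [∞, ∞, ∞, 0, ∞]
q=1: [1, 12, 11, 3, -2]
q=2: [1, -2, -5, -3, -7]
q=3: [-4, -7, -5, -8, -7]
q=4: [-7, -7, -10, -8, -12]
q=5: [-9, -12, -13, -13, -15]
Optimal cycle mean attained by: cycle 1->5->4->1, total (-8) + (-1) + 1, length 3.
Answer: λ = -8/3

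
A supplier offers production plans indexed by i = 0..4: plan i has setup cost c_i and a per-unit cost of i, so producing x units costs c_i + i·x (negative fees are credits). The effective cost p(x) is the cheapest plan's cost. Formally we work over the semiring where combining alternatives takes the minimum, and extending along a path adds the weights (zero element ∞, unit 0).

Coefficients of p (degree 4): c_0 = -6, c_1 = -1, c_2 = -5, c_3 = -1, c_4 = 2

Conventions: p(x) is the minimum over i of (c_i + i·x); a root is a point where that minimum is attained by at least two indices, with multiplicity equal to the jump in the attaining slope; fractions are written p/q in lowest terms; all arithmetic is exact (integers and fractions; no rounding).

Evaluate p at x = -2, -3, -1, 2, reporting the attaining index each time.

p(-2) = min(-6+0·(-2)=-6, -1+1·(-2)=-3, -5+2·(-2)=-9, -1+3·(-2)=-7, 2+4·(-2)=-6) = -9 (attained by i=2)
p(-3) = min(-6+0·(-3)=-6, -1+1·(-3)=-4, -5+2·(-3)=-11, -1+3·(-3)=-10, 2+4·(-3)=-10) = -11 (attained by i=2)
p(-1) = min(-6+0·(-1)=-6, -1+1·(-1)=-2, -5+2·(-1)=-7, -1+3·(-1)=-4, 2+4·(-1)=-2) = -7 (attained by i=2)
p(2) = min(-6+0·2=-6, -1+1·2=1, -5+2·2=-1, -1+3·2=5, 2+4·2=10) = -6 (attained by i=0)
Answer: p(-2) = -9; p(-3) = -11; p(-1) = -7; p(2) = -6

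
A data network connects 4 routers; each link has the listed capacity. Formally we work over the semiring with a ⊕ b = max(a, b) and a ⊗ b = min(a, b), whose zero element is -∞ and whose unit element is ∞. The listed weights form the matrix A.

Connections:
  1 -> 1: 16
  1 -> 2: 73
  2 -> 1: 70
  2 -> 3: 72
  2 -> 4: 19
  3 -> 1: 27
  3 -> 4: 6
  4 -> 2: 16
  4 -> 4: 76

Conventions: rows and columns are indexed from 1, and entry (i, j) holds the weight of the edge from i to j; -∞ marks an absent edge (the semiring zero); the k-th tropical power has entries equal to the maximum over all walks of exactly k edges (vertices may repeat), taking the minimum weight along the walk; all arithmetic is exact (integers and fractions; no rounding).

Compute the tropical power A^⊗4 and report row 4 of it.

A^⊗2:
  [70, 16, 72, 19]
  [27, 70, -∞, 19]
  [16, 27, -∞, 6]
  [16, 16, 16, 76]
A^⊗3:
  [27, 70, 16, 19]
  [70, 27, 70, 19]
  [27, 16, 27, 19]
  [16, 16, 16, 76]
A^⊗4:
  [70, 27, 70, 19]
  [27, 70, 27, 19]
  [27, 27, 16, 19]
  [16, 16, 16, 76]
Answer: row 4 of A^⊗4 = [16, 16, 16, 76]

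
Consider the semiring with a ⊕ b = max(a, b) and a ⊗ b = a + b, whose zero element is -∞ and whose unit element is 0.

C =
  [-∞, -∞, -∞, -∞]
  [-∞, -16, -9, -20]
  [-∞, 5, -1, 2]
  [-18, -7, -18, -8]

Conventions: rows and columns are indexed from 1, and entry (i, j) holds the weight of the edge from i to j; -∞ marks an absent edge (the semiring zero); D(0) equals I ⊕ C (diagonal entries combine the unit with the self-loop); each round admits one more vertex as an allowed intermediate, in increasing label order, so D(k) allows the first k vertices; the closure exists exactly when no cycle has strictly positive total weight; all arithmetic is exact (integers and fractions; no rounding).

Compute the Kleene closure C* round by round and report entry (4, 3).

D(0):
  [0, -∞, -∞, -∞]
  [-∞, 0, -9, -20]
  [-∞, 5, 0, 2]
  [-18, -7, -18, 0]
D(1):
  [0, -∞, -∞, -∞]
  [-∞, 0, -9, -20]
  [-∞, 5, 0, 2]
  [-18, -7, -18, 0]
D(2):
  [0, -∞, -∞, -∞]
  [-∞, 0, -9, -20]
  [-∞, 5, 0, 2]
  [-18, -7, -16, 0]
D(3):
  [0, -∞, -∞, -∞]
  [-∞, 0, -9, -7]
  [-∞, 5, 0, 2]
  [-18, -7, -16, 0]
D(4):
  [0, -∞, -∞, -∞]
  [-25, 0, -9, -7]
  [-16, 5, 0, 2]
  [-18, -7, -16, 0]
Answer: C*[4][3] = -16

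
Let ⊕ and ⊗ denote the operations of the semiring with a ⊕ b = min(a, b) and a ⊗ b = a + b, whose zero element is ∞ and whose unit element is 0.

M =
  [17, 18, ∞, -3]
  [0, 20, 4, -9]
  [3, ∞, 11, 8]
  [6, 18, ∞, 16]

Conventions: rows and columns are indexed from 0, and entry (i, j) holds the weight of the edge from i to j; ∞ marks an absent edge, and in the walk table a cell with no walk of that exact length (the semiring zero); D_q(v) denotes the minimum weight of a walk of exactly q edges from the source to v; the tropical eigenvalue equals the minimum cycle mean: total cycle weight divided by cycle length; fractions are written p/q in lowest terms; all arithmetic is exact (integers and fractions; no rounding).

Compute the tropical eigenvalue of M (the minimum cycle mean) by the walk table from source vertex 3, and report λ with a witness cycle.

q=0: [∞, ∞, ∞, 0]
q=1: [6, 18, ∞, 16]
q=2: [18, 24, 22, 3]
q=3: [9, 21, 28, 15]
q=4: [21, 27, 25, 6]
Optimal cycle mean attained by: cycle 0->3->0, total (-3) + 6, length 2.
Answer: λ = 3/2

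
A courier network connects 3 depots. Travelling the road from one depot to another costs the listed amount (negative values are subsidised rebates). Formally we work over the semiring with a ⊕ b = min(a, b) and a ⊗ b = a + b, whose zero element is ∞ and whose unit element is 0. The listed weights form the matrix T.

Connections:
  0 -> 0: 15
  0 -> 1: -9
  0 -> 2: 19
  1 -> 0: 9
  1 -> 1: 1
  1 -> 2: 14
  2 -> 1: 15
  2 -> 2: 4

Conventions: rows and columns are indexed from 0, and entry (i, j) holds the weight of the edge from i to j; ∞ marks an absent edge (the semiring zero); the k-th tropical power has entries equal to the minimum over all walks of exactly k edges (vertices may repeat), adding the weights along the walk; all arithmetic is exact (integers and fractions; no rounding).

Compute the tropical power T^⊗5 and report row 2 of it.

T^⊗2:
  [0, -8, 5]
  [10, 0, 15]
  [24, 16, 8]
T^⊗3:
  [1, -9, 6]
  [9, 1, 14]
  [25, 15, 12]
T^⊗4:
  [0, -8, 5]
  [10, 0, 15]
  [24, 16, 16]
T^⊗5:
  [1, -9, 6]
  [9, 1, 14]
  [25, 15, 20]
Answer: row 2 of T^⊗5 = [25, 15, 20]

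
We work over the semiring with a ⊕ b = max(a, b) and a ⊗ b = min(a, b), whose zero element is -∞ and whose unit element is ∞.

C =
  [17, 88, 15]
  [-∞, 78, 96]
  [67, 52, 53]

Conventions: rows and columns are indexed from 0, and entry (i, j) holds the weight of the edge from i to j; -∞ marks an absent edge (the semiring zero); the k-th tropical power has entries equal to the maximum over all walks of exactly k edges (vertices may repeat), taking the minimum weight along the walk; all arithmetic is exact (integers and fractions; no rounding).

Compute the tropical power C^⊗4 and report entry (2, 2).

C^⊗2:
  [17, 78, 88]
  [67, 78, 78]
  [53, 67, 53]
C^⊗3:
  [67, 78, 78]
  [67, 78, 78]
  [53, 67, 67]
C^⊗4:
  [67, 78, 78]
  [67, 78, 78]
  [67, 67, 67]
Key observation: the optimum is the walk 2->0->1->1->2, with weight 67 min 88 min 78 min 96 = 67.
Optimal value attained by: walk 2->0->1->1->2.
Answer: (C^⊗4)[2][2] = 67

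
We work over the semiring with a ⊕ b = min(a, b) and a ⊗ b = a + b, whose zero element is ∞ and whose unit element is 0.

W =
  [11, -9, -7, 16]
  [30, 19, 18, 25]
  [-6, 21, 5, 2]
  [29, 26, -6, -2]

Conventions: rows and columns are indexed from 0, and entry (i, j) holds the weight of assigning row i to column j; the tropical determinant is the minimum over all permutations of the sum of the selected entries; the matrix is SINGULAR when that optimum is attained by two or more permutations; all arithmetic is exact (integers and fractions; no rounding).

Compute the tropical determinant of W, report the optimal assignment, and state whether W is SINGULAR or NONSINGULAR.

σ = (0, 1, 2, 3): 11 + 19 + 5 + (-2) = 33
σ = (0, 1, 3, 2): 11 + 19 + 2 + (-6) = 26
σ = (0, 2, 1, 3): 11 + 18 + 21 + (-2) = 48
σ = (0, 2, 3, 1): 11 + 18 + 2 + 26 = 57
σ = (0, 3, 1, 2): 11 + 25 + 21 + (-6) = 51
σ = (0, 3, 2, 1): 11 + 25 + 5 + 26 = 67
σ = (1, 0, 2, 3): (-9) + 30 + 5 + (-2) = 24
σ = (1, 0, 3, 2): (-9) + 30 + 2 + (-6) = 17
σ = (1, 2, 0, 3): (-9) + 18 + (-6) + (-2) = 1
σ = (1, 2, 3, 0): (-9) + 18 + 2 + 29 = 40
σ = (1, 3, 0, 2): (-9) + 25 + (-6) + (-6) = 4
σ = (1, 3, 2, 0): (-9) + 25 + 5 + 29 = 50
σ = (2, 0, 1, 3): (-7) + 30 + 21 + (-2) = 42
σ = (2, 0, 3, 1): (-7) + 30 + 2 + 26 = 51
σ = (2, 1, 0, 3): (-7) + 19 + (-6) + (-2) = 4
σ = (2, 1, 3, 0): (-7) + 19 + 2 + 29 = 43
σ = (2, 3, 0, 1): (-7) + 25 + (-6) + 26 = 38
σ = (2, 3, 1, 0): (-7) + 25 + 21 + 29 = 68
σ = (3, 0, 1, 2): 16 + 30 + 21 + (-6) = 61
σ = (3, 0, 2, 1): 16 + 30 + 5 + 26 = 77
σ = (3, 1, 0, 2): 16 + 19 + (-6) + (-6) = 23
σ = (3, 1, 2, 0): 16 + 19 + 5 + 29 = 69
σ = (3, 2, 0, 1): 16 + 18 + (-6) + 26 = 54
σ = (3, 2, 1, 0): 16 + 18 + 21 + 29 = 84
Optimal value attained by: σ = (1, 2, 0, 3).
Answer: det⊕(W) = 1; verdict: NONSINGULAR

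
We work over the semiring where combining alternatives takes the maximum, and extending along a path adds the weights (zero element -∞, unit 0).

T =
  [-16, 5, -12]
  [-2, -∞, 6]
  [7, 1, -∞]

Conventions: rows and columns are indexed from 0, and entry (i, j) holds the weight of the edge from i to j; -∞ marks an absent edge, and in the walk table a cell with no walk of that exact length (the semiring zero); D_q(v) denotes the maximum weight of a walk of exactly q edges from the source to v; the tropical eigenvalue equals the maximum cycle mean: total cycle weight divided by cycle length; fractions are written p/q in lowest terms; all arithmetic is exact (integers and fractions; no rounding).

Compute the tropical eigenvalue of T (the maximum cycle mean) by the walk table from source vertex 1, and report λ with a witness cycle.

q=0: [-∞, 0, -∞]
q=1: [-2, -∞, 6]
q=2: [13, 7, -14]
q=3: [5, 18, 13]
Optimal cycle mean attained by: cycle 0->1->2->0, total 5 + 6 + 7, length 3.
Answer: λ = 6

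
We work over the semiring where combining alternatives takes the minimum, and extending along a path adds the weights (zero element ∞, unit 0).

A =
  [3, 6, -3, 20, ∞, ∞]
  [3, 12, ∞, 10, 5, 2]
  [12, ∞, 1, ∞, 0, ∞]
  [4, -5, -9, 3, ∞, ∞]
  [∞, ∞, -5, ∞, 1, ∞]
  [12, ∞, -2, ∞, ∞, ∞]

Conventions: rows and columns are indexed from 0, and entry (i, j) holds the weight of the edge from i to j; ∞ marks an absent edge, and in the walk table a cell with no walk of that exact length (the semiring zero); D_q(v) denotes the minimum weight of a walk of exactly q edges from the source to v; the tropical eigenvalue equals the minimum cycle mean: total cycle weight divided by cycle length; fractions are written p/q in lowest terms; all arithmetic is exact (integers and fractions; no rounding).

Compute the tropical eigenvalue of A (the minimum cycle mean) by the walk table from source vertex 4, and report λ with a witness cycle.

q=0: [∞, ∞, ∞, ∞, 0, ∞]
q=1: [∞, ∞, -5, ∞, 1, ∞]
q=2: [7, ∞, -4, ∞, -5, ∞]
q=3: [8, 13, -10, 27, -4, ∞]
q=4: [2, 14, -9, 23, -10, 15]
q=5: [3, 8, -15, 22, -9, 16]
q=6: [-3, 9, -14, 18, -15, 10]
Optimal cycle mean attained by: cycle 2->4->2, total 0 + (-5), length 2.
Answer: λ = -5/2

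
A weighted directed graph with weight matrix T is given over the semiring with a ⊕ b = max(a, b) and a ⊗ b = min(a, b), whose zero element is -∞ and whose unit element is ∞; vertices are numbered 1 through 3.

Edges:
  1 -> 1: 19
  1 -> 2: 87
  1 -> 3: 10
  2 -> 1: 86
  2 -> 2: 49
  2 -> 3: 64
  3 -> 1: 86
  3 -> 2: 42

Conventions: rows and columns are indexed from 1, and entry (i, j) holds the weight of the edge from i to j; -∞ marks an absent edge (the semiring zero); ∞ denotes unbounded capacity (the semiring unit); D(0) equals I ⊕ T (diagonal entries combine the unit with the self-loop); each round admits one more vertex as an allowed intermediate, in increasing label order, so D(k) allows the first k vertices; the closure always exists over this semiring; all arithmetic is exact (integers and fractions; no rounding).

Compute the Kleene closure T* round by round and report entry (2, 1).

D(0):
  [∞, 87, 10]
  [86, ∞, 64]
  [86, 42, ∞]
D(1):
  [∞, 87, 10]
  [86, ∞, 64]
  [86, 86, ∞]
D(2):
  [∞, 87, 64]
  [86, ∞, 64]
  [86, 86, ∞]
D(3):
  [∞, 87, 64]
  [86, ∞, 64]
  [86, 86, ∞]
Answer: T*[2][1] = 86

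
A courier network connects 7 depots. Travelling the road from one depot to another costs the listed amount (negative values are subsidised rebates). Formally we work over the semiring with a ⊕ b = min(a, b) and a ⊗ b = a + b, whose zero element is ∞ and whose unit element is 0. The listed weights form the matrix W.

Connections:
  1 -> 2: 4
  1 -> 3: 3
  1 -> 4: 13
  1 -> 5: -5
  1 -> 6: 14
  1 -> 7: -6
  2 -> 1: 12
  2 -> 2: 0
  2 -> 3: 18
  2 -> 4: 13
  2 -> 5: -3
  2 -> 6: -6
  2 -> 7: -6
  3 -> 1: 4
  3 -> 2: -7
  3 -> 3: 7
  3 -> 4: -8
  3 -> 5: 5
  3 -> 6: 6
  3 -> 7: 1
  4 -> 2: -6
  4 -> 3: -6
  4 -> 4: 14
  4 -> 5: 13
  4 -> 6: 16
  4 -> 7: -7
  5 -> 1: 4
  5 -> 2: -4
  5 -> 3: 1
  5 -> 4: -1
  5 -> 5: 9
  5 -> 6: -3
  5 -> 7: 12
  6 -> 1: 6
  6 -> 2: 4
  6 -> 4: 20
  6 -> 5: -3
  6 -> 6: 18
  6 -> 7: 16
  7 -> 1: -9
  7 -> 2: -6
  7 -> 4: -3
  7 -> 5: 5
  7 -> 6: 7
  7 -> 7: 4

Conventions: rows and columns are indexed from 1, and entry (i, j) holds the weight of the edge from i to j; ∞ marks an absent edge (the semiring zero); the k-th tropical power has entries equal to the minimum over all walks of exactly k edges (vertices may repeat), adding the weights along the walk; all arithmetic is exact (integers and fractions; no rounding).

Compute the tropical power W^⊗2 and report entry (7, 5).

W^⊗2:
  [-15, -12, -4, -9, -1, -8, -2]
  [-15, -12, -2, -9, -9, -6, -6]
  [-8, -14, -14, -2, -10, -13, -15]
  [-16, -13, 1, -14, -9, -12, -12]
  [3, -7, -7, -7, -7, -10, -10]
  [1, -7, -2, -4, 1, -6, -2]
  [-5, -9, -9, 1, -14, -12, -15]
Key observation: the optimum is the walk 7->1->5, with weight (-9) + (-5) = -14.
Optimal value attained by: walk 7->1->5.
Answer: (W^⊗2)[7][5] = -14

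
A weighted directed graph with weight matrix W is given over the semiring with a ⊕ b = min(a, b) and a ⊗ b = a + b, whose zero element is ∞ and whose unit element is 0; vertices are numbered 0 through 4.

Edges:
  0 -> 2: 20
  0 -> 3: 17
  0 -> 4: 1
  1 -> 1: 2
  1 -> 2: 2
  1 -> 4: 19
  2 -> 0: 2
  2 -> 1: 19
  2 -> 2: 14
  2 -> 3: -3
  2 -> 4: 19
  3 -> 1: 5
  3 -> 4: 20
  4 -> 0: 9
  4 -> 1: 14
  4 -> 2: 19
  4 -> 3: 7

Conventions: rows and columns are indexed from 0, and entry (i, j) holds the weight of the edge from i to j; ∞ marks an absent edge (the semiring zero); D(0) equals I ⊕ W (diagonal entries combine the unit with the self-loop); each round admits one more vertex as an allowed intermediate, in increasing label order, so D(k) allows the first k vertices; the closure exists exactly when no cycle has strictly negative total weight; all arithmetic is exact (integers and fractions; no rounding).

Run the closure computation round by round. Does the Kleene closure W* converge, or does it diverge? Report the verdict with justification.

D(0):
  [0, ∞, 20, 17, 1]
  [∞, 0, 2, ∞, 19]
  [2, 19, 0, -3, 19]
  [∞, 5, ∞, 0, 20]
  [9, 14, 19, 7, 0]
D(1):
  [0, ∞, 20, 17, 1]
  [∞, 0, 2, ∞, 19]
  [2, 19, 0, -3, 3]
  [∞, 5, ∞, 0, 20]
  [9, 14, 19, 7, 0]
D(2):
  [0, ∞, 20, 17, 1]
  [∞, 0, 2, ∞, 19]
  [2, 19, 0, -3, 3]
  [∞, 5, 7, 0, 20]
  [9, 14, 16, 7, 0]
D(3):
  [0, 39, 20, 17, 1]
  [4, 0, 2, -1, 5]
  [2, 19, 0, -3, 3]
  [9, 5, 7, 0, 10]
  [9, 14, 16, 7, 0]
D(4):
  [0, 22, 20, 17, 1]
  [4, 0, 2, -1, 5]
  [2, 2, 0, -3, 3]
  [9, 5, 7, 0, 10]
  [9, 12, 14, 7, 0]
D(5):
  [0, 13, 15, 8, 1]
  [4, 0, 2, -1, 5]
  [2, 2, 0, -3, 3]
  [9, 5, 7, 0, 10]
  [9, 12, 14, 7, 0]
Key observation: every diagonal entry stays at the unit through all rounds, so no improving cycle exists.
Answer: CONVERGES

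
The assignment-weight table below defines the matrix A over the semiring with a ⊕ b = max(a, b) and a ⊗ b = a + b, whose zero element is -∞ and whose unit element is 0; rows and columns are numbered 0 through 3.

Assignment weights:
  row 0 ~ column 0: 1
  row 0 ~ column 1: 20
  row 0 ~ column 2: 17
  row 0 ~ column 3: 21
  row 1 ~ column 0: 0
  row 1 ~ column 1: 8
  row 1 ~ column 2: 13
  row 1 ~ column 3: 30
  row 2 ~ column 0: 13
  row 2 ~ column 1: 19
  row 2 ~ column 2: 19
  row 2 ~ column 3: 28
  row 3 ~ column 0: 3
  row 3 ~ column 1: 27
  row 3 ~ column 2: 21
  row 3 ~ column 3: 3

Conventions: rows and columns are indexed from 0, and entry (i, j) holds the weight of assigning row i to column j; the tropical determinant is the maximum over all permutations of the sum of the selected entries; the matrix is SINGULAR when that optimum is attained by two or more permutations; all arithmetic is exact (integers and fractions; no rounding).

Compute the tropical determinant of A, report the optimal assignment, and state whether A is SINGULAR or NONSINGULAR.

σ = (0, 1, 2, 3): 1 + 8 + 19 + 3 = 31
σ = (0, 1, 3, 2): 1 + 8 + 28 + 21 = 58
σ = (0, 2, 1, 3): 1 + 13 + 19 + 3 = 36
σ = (0, 2, 3, 1): 1 + 13 + 28 + 27 = 69
σ = (0, 3, 1, 2): 1 + 30 + 19 + 21 = 71
σ = (0, 3, 2, 1): 1 + 30 + 19 + 27 = 77
σ = (1, 0, 2, 3): 20 + 0 + 19 + 3 = 42
σ = (1, 0, 3, 2): 20 + 0 + 28 + 21 = 69
σ = (1, 2, 0, 3): 20 + 13 + 13 + 3 = 49
σ = (1, 2, 3, 0): 20 + 13 + 28 + 3 = 64
σ = (1, 3, 0, 2): 20 + 30 + 13 + 21 = 84
σ = (1, 3, 2, 0): 20 + 30 + 19 + 3 = 72
σ = (2, 0, 1, 3): 17 + 0 + 19 + 3 = 39
σ = (2, 0, 3, 1): 17 + 0 + 28 + 27 = 72
σ = (2, 1, 0, 3): 17 + 8 + 13 + 3 = 41
σ = (2, 1, 3, 0): 17 + 8 + 28 + 3 = 56
σ = (2, 3, 0, 1): 17 + 30 + 13 + 27 = 87
σ = (2, 3, 1, 0): 17 + 30 + 19 + 3 = 69
σ = (3, 0, 1, 2): 21 + 0 + 19 + 21 = 61
σ = (3, 0, 2, 1): 21 + 0 + 19 + 27 = 67
σ = (3, 1, 0, 2): 21 + 8 + 13 + 21 = 63
σ = (3, 1, 2, 0): 21 + 8 + 19 + 3 = 51
σ = (3, 2, 0, 1): 21 + 13 + 13 + 27 = 74
σ = (3, 2, 1, 0): 21 + 13 + 19 + 3 = 56
Optimal value attained by: σ = (2, 3, 0, 1).
Answer: det⊕(A) = 87; verdict: NONSINGULAR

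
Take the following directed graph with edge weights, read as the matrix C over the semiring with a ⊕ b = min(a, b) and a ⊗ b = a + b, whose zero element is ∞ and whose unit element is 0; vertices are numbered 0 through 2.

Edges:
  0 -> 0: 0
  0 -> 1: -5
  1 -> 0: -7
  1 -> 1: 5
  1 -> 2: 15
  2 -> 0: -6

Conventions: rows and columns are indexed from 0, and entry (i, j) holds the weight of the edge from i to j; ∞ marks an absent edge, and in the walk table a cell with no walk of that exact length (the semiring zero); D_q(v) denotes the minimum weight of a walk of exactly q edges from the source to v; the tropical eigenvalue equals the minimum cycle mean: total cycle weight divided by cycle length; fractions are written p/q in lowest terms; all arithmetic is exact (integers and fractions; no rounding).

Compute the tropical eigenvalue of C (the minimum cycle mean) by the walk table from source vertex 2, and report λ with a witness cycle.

q=0: [∞, ∞, 0]
q=1: [-6, ∞, ∞]
q=2: [-6, -11, ∞]
q=3: [-18, -11, 4]
Optimal cycle mean attained by: cycle 0->1->0, total (-5) + (-7), length 2.
Answer: λ = -6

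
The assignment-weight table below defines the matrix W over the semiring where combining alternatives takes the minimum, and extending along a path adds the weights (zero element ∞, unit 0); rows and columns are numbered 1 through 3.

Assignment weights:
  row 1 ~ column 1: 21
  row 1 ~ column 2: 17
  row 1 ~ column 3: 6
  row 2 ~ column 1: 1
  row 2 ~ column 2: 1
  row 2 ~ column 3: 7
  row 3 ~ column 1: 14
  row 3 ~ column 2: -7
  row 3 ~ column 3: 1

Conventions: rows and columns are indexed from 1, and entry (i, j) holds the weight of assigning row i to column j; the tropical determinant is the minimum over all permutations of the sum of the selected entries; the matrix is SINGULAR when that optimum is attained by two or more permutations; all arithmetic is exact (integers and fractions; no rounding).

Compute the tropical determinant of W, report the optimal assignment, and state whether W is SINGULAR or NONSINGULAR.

σ = (1, 2, 3): 21 + 1 + 1 = 23
σ = (1, 3, 2): 21 + 7 + (-7) = 21
σ = (2, 1, 3): 17 + 1 + 1 = 19
σ = (2, 3, 1): 17 + 7 + 14 = 38
σ = (3, 1, 2): 6 + 1 + (-7) = 0
σ = (3, 2, 1): 6 + 1 + 14 = 21
Optimal value attained by: σ = (3, 1, 2).
Answer: det⊕(W) = 0; verdict: NONSINGULAR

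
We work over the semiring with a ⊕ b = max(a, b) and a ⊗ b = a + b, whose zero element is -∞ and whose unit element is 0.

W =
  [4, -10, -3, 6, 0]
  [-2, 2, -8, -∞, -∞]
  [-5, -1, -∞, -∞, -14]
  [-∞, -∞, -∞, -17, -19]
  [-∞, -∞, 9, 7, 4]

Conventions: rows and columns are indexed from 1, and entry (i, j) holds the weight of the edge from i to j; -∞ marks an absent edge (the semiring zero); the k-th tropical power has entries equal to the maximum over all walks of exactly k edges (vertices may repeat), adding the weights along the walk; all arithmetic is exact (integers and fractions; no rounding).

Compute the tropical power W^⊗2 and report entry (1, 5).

W^⊗2:
  [8, -4, 9, 10, 4]
  [2, 4, -5, 4, -2]
  [-1, 1, -5, 1, -5]
  [-∞, -∞, -10, -12, -15]
  [4, 8, 13, 11, 8]
Key observation: the optimum is the walk 1->1->5, with weight 4 + 0 = 4.
Optimal value attained by: walk 1->1->5.
Answer: (W^⊗2)[1][5] = 4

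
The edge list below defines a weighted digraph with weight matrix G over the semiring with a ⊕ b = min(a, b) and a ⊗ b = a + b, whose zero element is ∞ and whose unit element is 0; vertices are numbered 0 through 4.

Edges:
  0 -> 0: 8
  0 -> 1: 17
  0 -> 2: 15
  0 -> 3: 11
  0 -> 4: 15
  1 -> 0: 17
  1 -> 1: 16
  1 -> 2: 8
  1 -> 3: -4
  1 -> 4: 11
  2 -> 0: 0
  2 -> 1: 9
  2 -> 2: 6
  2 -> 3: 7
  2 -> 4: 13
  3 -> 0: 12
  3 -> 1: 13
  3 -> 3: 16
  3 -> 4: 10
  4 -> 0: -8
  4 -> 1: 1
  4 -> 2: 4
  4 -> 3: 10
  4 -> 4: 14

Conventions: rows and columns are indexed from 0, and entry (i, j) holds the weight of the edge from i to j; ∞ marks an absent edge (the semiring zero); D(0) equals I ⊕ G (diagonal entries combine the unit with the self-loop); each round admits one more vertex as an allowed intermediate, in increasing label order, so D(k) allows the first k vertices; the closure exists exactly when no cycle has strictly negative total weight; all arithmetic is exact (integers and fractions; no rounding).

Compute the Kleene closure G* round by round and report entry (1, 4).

D(0):
  [0, 17, 15, 11, 15]
  [17, 0, 8, -4, 11]
  [0, 9, 0, 7, 13]
  [12, 13, ∞, 0, 10]
  [-8, 1, 4, 10, 0]
D(1):
  [0, 17, 15, 11, 15]
  [17, 0, 8, -4, 11]
  [0, 9, 0, 7, 13]
  [12, 13, 27, 0, 10]
  [-8, 1, 4, 3, 0]
D(2):
  [0, 17, 15, 11, 15]
  [17, 0, 8, -4, 11]
  [0, 9, 0, 5, 13]
  [12, 13, 21, 0, 10]
  [-8, 1, 4, -3, 0]
D(3):
  [0, 17, 15, 11, 15]
  [8, 0, 8, -4, 11]
  [0, 9, 0, 5, 13]
  [12, 13, 21, 0, 10]
  [-8, 1, 4, -3, 0]
D(4):
  [0, 17, 15, 11, 15]
  [8, 0, 8, -4, 6]
  [0, 9, 0, 5, 13]
  [12, 13, 21, 0, 10]
  [-8, 1, 4, -3, 0]
D(5):
  [0, 16, 15, 11, 15]
  [-2, 0, 8, -4, 6]
  [0, 9, 0, 5, 13]
  [2, 11, 14, 0, 10]
  [-8, 1, 4, -3, 0]
Answer: G*[1][4] = 6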